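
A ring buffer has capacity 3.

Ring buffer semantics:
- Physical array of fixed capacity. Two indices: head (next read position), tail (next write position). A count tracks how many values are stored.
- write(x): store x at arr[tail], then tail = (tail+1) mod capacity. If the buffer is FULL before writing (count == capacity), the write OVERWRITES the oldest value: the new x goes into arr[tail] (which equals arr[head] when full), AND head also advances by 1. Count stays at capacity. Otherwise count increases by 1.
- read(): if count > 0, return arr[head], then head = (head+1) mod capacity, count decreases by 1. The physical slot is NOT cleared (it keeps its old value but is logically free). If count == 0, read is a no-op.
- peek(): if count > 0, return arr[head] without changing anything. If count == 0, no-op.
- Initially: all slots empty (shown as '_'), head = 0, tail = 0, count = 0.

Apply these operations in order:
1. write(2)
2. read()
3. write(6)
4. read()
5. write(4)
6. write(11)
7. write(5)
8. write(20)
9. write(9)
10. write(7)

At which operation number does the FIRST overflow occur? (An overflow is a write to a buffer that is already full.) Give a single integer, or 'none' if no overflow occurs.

After op 1 (write(2)): arr=[2 _ _] head=0 tail=1 count=1
After op 2 (read()): arr=[2 _ _] head=1 tail=1 count=0
After op 3 (write(6)): arr=[2 6 _] head=1 tail=2 count=1
After op 4 (read()): arr=[2 6 _] head=2 tail=2 count=0
After op 5 (write(4)): arr=[2 6 4] head=2 tail=0 count=1
After op 6 (write(11)): arr=[11 6 4] head=2 tail=1 count=2
After op 7 (write(5)): arr=[11 5 4] head=2 tail=2 count=3
After op 8 (write(20)): arr=[11 5 20] head=0 tail=0 count=3
After op 9 (write(9)): arr=[9 5 20] head=1 tail=1 count=3
After op 10 (write(7)): arr=[9 7 20] head=2 tail=2 count=3

Answer: 8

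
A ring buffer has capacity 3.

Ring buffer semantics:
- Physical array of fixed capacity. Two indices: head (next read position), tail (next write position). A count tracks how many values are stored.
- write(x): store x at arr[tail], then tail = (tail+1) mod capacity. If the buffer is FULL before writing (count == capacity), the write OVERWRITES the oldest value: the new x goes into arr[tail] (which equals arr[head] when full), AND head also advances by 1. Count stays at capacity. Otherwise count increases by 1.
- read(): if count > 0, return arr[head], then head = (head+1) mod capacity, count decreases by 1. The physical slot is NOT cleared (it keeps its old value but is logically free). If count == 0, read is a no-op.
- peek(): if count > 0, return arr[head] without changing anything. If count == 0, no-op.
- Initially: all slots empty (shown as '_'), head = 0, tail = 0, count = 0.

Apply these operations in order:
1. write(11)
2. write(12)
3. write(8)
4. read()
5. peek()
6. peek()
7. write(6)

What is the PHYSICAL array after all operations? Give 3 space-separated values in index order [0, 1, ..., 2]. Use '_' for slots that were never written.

After op 1 (write(11)): arr=[11 _ _] head=0 tail=1 count=1
After op 2 (write(12)): arr=[11 12 _] head=0 tail=2 count=2
After op 3 (write(8)): arr=[11 12 8] head=0 tail=0 count=3
After op 4 (read()): arr=[11 12 8] head=1 tail=0 count=2
After op 5 (peek()): arr=[11 12 8] head=1 tail=0 count=2
After op 6 (peek()): arr=[11 12 8] head=1 tail=0 count=2
After op 7 (write(6)): arr=[6 12 8] head=1 tail=1 count=3

Answer: 6 12 8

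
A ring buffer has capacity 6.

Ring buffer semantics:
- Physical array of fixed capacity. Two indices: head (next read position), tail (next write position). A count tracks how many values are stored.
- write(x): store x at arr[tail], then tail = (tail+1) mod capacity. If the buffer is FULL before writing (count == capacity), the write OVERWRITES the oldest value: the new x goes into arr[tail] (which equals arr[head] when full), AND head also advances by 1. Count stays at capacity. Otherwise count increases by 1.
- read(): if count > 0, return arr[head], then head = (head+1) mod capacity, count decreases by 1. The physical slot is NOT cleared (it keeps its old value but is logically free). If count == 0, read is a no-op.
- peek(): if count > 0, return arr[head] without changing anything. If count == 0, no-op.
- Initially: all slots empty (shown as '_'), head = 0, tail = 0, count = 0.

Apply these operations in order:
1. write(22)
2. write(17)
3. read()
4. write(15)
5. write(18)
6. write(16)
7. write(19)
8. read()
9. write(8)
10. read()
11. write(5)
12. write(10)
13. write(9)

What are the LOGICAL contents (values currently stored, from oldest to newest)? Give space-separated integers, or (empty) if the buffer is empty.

After op 1 (write(22)): arr=[22 _ _ _ _ _] head=0 tail=1 count=1
After op 2 (write(17)): arr=[22 17 _ _ _ _] head=0 tail=2 count=2
After op 3 (read()): arr=[22 17 _ _ _ _] head=1 tail=2 count=1
After op 4 (write(15)): arr=[22 17 15 _ _ _] head=1 tail=3 count=2
After op 5 (write(18)): arr=[22 17 15 18 _ _] head=1 tail=4 count=3
After op 6 (write(16)): arr=[22 17 15 18 16 _] head=1 tail=5 count=4
After op 7 (write(19)): arr=[22 17 15 18 16 19] head=1 tail=0 count=5
After op 8 (read()): arr=[22 17 15 18 16 19] head=2 tail=0 count=4
After op 9 (write(8)): arr=[8 17 15 18 16 19] head=2 tail=1 count=5
After op 10 (read()): arr=[8 17 15 18 16 19] head=3 tail=1 count=4
After op 11 (write(5)): arr=[8 5 15 18 16 19] head=3 tail=2 count=5
After op 12 (write(10)): arr=[8 5 10 18 16 19] head=3 tail=3 count=6
After op 13 (write(9)): arr=[8 5 10 9 16 19] head=4 tail=4 count=6

Answer: 16 19 8 5 10 9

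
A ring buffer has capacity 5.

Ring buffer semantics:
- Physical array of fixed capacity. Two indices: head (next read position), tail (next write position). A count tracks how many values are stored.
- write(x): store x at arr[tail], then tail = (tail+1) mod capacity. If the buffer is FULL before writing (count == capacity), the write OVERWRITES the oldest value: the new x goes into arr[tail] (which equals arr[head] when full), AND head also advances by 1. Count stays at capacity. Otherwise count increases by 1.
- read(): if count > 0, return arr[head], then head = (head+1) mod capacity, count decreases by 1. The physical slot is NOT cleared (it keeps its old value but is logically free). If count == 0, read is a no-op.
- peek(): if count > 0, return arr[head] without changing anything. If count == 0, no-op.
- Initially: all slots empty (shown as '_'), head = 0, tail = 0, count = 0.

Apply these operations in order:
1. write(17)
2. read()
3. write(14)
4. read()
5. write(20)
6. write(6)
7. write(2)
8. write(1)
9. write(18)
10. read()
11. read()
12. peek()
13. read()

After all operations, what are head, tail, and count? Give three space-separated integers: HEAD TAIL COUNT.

Answer: 0 2 2

Derivation:
After op 1 (write(17)): arr=[17 _ _ _ _] head=0 tail=1 count=1
After op 2 (read()): arr=[17 _ _ _ _] head=1 tail=1 count=0
After op 3 (write(14)): arr=[17 14 _ _ _] head=1 tail=2 count=1
After op 4 (read()): arr=[17 14 _ _ _] head=2 tail=2 count=0
After op 5 (write(20)): arr=[17 14 20 _ _] head=2 tail=3 count=1
After op 6 (write(6)): arr=[17 14 20 6 _] head=2 tail=4 count=2
After op 7 (write(2)): arr=[17 14 20 6 2] head=2 tail=0 count=3
After op 8 (write(1)): arr=[1 14 20 6 2] head=2 tail=1 count=4
After op 9 (write(18)): arr=[1 18 20 6 2] head=2 tail=2 count=5
After op 10 (read()): arr=[1 18 20 6 2] head=3 tail=2 count=4
After op 11 (read()): arr=[1 18 20 6 2] head=4 tail=2 count=3
After op 12 (peek()): arr=[1 18 20 6 2] head=4 tail=2 count=3
After op 13 (read()): arr=[1 18 20 6 2] head=0 tail=2 count=2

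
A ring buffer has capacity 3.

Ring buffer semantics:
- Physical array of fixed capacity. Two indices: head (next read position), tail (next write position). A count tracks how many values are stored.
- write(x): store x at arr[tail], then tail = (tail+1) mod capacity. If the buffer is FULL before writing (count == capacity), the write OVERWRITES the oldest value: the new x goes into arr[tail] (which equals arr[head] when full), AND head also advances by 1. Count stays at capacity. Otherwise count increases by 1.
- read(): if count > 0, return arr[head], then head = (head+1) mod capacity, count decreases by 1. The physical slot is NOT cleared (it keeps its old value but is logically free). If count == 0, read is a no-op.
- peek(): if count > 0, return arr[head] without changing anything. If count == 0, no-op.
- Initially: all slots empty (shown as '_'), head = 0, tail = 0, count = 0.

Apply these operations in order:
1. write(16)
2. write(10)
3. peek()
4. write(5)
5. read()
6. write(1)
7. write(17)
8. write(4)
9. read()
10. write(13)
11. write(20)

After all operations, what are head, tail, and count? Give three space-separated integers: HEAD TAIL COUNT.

Answer: 2 2 3

Derivation:
After op 1 (write(16)): arr=[16 _ _] head=0 tail=1 count=1
After op 2 (write(10)): arr=[16 10 _] head=0 tail=2 count=2
After op 3 (peek()): arr=[16 10 _] head=0 tail=2 count=2
After op 4 (write(5)): arr=[16 10 5] head=0 tail=0 count=3
After op 5 (read()): arr=[16 10 5] head=1 tail=0 count=2
After op 6 (write(1)): arr=[1 10 5] head=1 tail=1 count=3
After op 7 (write(17)): arr=[1 17 5] head=2 tail=2 count=3
After op 8 (write(4)): arr=[1 17 4] head=0 tail=0 count=3
After op 9 (read()): arr=[1 17 4] head=1 tail=0 count=2
After op 10 (write(13)): arr=[13 17 4] head=1 tail=1 count=3
After op 11 (write(20)): arr=[13 20 4] head=2 tail=2 count=3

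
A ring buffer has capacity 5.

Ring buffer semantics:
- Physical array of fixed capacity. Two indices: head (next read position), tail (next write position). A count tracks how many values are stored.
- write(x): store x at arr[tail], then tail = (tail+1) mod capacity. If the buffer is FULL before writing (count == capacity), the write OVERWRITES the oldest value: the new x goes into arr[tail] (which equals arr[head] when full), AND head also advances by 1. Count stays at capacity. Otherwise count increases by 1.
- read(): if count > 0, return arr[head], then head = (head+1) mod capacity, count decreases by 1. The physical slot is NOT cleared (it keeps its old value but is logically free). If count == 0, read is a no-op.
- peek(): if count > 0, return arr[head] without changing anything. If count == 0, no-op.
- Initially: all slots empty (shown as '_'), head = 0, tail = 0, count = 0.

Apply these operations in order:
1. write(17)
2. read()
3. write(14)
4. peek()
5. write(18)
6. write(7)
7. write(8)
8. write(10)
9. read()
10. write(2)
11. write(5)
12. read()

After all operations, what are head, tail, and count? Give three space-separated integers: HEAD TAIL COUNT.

After op 1 (write(17)): arr=[17 _ _ _ _] head=0 tail=1 count=1
After op 2 (read()): arr=[17 _ _ _ _] head=1 tail=1 count=0
After op 3 (write(14)): arr=[17 14 _ _ _] head=1 tail=2 count=1
After op 4 (peek()): arr=[17 14 _ _ _] head=1 tail=2 count=1
After op 5 (write(18)): arr=[17 14 18 _ _] head=1 tail=3 count=2
After op 6 (write(7)): arr=[17 14 18 7 _] head=1 tail=4 count=3
After op 7 (write(8)): arr=[17 14 18 7 8] head=1 tail=0 count=4
After op 8 (write(10)): arr=[10 14 18 7 8] head=1 tail=1 count=5
After op 9 (read()): arr=[10 14 18 7 8] head=2 tail=1 count=4
After op 10 (write(2)): arr=[10 2 18 7 8] head=2 tail=2 count=5
After op 11 (write(5)): arr=[10 2 5 7 8] head=3 tail=3 count=5
After op 12 (read()): arr=[10 2 5 7 8] head=4 tail=3 count=4

Answer: 4 3 4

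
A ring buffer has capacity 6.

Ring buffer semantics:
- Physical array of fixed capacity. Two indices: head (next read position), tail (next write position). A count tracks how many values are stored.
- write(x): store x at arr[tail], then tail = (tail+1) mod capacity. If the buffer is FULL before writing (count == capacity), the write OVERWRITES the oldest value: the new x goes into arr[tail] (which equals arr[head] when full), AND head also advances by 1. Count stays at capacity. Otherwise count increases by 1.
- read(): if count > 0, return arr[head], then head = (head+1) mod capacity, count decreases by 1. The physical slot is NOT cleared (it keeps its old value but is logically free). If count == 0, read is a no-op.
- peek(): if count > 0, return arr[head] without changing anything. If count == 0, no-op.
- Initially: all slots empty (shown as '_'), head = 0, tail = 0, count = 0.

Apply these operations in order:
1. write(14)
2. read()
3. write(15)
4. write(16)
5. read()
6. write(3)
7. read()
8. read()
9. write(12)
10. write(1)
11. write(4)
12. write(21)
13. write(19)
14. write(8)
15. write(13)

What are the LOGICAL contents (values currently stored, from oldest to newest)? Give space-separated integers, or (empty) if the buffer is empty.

Answer: 1 4 21 19 8 13

Derivation:
After op 1 (write(14)): arr=[14 _ _ _ _ _] head=0 tail=1 count=1
After op 2 (read()): arr=[14 _ _ _ _ _] head=1 tail=1 count=0
After op 3 (write(15)): arr=[14 15 _ _ _ _] head=1 tail=2 count=1
After op 4 (write(16)): arr=[14 15 16 _ _ _] head=1 tail=3 count=2
After op 5 (read()): arr=[14 15 16 _ _ _] head=2 tail=3 count=1
After op 6 (write(3)): arr=[14 15 16 3 _ _] head=2 tail=4 count=2
After op 7 (read()): arr=[14 15 16 3 _ _] head=3 tail=4 count=1
After op 8 (read()): arr=[14 15 16 3 _ _] head=4 tail=4 count=0
After op 9 (write(12)): arr=[14 15 16 3 12 _] head=4 tail=5 count=1
After op 10 (write(1)): arr=[14 15 16 3 12 1] head=4 tail=0 count=2
After op 11 (write(4)): arr=[4 15 16 3 12 1] head=4 tail=1 count=3
After op 12 (write(21)): arr=[4 21 16 3 12 1] head=4 tail=2 count=4
After op 13 (write(19)): arr=[4 21 19 3 12 1] head=4 tail=3 count=5
After op 14 (write(8)): arr=[4 21 19 8 12 1] head=4 tail=4 count=6
After op 15 (write(13)): arr=[4 21 19 8 13 1] head=5 tail=5 count=6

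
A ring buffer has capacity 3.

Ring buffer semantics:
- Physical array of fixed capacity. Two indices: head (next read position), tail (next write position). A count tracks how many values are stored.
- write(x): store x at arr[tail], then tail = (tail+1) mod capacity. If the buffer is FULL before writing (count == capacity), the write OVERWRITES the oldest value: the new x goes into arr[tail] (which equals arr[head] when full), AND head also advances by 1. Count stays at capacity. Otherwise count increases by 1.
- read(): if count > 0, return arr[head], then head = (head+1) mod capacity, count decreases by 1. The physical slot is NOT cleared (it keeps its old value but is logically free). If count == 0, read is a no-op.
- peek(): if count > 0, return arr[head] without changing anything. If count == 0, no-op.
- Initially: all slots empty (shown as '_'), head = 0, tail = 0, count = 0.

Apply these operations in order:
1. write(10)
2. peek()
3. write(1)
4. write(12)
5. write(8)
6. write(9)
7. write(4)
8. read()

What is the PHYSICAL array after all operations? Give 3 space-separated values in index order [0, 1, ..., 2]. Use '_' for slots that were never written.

After op 1 (write(10)): arr=[10 _ _] head=0 tail=1 count=1
After op 2 (peek()): arr=[10 _ _] head=0 tail=1 count=1
After op 3 (write(1)): arr=[10 1 _] head=0 tail=2 count=2
After op 4 (write(12)): arr=[10 1 12] head=0 tail=0 count=3
After op 5 (write(8)): arr=[8 1 12] head=1 tail=1 count=3
After op 6 (write(9)): arr=[8 9 12] head=2 tail=2 count=3
After op 7 (write(4)): arr=[8 9 4] head=0 tail=0 count=3
After op 8 (read()): arr=[8 9 4] head=1 tail=0 count=2

Answer: 8 9 4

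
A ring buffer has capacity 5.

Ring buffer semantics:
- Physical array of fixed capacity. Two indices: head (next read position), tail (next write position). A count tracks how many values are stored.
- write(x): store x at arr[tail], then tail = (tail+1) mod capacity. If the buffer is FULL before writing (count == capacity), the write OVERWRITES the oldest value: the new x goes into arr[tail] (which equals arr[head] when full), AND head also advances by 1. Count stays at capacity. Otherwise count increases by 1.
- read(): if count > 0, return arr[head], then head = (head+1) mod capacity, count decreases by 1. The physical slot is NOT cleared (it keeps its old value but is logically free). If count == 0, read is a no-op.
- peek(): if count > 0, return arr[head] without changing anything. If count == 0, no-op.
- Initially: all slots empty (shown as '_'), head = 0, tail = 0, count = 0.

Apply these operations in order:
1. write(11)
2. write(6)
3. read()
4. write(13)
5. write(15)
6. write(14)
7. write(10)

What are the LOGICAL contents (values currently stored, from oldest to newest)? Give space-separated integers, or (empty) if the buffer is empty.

Answer: 6 13 15 14 10

Derivation:
After op 1 (write(11)): arr=[11 _ _ _ _] head=0 tail=1 count=1
After op 2 (write(6)): arr=[11 6 _ _ _] head=0 tail=2 count=2
After op 3 (read()): arr=[11 6 _ _ _] head=1 tail=2 count=1
After op 4 (write(13)): arr=[11 6 13 _ _] head=1 tail=3 count=2
After op 5 (write(15)): arr=[11 6 13 15 _] head=1 tail=4 count=3
After op 6 (write(14)): arr=[11 6 13 15 14] head=1 tail=0 count=4
After op 7 (write(10)): arr=[10 6 13 15 14] head=1 tail=1 count=5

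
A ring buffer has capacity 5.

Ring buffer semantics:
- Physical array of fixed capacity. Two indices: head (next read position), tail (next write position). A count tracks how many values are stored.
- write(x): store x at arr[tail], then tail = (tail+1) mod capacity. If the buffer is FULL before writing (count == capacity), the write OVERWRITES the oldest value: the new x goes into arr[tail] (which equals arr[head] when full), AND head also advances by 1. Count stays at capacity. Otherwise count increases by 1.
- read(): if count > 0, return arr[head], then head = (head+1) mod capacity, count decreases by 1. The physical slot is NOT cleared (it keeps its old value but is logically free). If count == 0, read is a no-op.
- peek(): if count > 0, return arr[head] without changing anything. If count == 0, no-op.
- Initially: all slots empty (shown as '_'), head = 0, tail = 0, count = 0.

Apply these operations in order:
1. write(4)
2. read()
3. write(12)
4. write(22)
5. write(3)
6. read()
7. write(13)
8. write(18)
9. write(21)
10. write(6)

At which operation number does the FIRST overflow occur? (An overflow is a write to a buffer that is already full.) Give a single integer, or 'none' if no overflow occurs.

After op 1 (write(4)): arr=[4 _ _ _ _] head=0 tail=1 count=1
After op 2 (read()): arr=[4 _ _ _ _] head=1 tail=1 count=0
After op 3 (write(12)): arr=[4 12 _ _ _] head=1 tail=2 count=1
After op 4 (write(22)): arr=[4 12 22 _ _] head=1 tail=3 count=2
After op 5 (write(3)): arr=[4 12 22 3 _] head=1 tail=4 count=3
After op 6 (read()): arr=[4 12 22 3 _] head=2 tail=4 count=2
After op 7 (write(13)): arr=[4 12 22 3 13] head=2 tail=0 count=3
After op 8 (write(18)): arr=[18 12 22 3 13] head=2 tail=1 count=4
After op 9 (write(21)): arr=[18 21 22 3 13] head=2 tail=2 count=5
After op 10 (write(6)): arr=[18 21 6 3 13] head=3 tail=3 count=5

Answer: 10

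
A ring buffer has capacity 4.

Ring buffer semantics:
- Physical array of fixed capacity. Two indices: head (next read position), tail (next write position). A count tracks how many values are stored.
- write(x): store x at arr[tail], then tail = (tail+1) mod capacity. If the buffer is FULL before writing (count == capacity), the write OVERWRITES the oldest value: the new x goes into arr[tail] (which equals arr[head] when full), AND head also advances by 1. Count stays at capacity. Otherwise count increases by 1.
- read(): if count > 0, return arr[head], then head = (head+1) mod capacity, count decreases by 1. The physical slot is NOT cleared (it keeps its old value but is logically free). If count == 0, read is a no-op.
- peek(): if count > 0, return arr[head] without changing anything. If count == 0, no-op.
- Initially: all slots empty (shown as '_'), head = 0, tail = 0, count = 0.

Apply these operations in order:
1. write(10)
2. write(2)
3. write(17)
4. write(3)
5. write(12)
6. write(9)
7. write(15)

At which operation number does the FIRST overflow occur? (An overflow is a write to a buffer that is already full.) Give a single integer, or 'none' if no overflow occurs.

After op 1 (write(10)): arr=[10 _ _ _] head=0 tail=1 count=1
After op 2 (write(2)): arr=[10 2 _ _] head=0 tail=2 count=2
After op 3 (write(17)): arr=[10 2 17 _] head=0 tail=3 count=3
After op 4 (write(3)): arr=[10 2 17 3] head=0 tail=0 count=4
After op 5 (write(12)): arr=[12 2 17 3] head=1 tail=1 count=4
After op 6 (write(9)): arr=[12 9 17 3] head=2 tail=2 count=4
After op 7 (write(15)): arr=[12 9 15 3] head=3 tail=3 count=4

Answer: 5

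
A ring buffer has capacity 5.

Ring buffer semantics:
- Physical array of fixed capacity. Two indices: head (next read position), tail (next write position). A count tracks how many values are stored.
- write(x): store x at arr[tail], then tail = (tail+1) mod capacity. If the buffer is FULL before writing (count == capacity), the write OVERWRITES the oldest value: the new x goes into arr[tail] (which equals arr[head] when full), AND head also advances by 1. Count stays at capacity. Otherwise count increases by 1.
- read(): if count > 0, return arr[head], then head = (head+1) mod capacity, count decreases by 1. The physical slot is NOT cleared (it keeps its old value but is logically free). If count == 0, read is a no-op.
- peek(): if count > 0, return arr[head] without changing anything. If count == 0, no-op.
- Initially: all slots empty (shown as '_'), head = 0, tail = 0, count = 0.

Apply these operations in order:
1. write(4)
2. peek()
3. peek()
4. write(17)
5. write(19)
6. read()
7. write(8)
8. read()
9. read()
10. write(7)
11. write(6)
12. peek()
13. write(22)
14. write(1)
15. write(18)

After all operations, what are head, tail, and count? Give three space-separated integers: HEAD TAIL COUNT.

Answer: 4 4 5

Derivation:
After op 1 (write(4)): arr=[4 _ _ _ _] head=0 tail=1 count=1
After op 2 (peek()): arr=[4 _ _ _ _] head=0 tail=1 count=1
After op 3 (peek()): arr=[4 _ _ _ _] head=0 tail=1 count=1
After op 4 (write(17)): arr=[4 17 _ _ _] head=0 tail=2 count=2
After op 5 (write(19)): arr=[4 17 19 _ _] head=0 tail=3 count=3
After op 6 (read()): arr=[4 17 19 _ _] head=1 tail=3 count=2
After op 7 (write(8)): arr=[4 17 19 8 _] head=1 tail=4 count=3
After op 8 (read()): arr=[4 17 19 8 _] head=2 tail=4 count=2
After op 9 (read()): arr=[4 17 19 8 _] head=3 tail=4 count=1
After op 10 (write(7)): arr=[4 17 19 8 7] head=3 tail=0 count=2
After op 11 (write(6)): arr=[6 17 19 8 7] head=3 tail=1 count=3
After op 12 (peek()): arr=[6 17 19 8 7] head=3 tail=1 count=3
After op 13 (write(22)): arr=[6 22 19 8 7] head=3 tail=2 count=4
After op 14 (write(1)): arr=[6 22 1 8 7] head=3 tail=3 count=5
After op 15 (write(18)): arr=[6 22 1 18 7] head=4 tail=4 count=5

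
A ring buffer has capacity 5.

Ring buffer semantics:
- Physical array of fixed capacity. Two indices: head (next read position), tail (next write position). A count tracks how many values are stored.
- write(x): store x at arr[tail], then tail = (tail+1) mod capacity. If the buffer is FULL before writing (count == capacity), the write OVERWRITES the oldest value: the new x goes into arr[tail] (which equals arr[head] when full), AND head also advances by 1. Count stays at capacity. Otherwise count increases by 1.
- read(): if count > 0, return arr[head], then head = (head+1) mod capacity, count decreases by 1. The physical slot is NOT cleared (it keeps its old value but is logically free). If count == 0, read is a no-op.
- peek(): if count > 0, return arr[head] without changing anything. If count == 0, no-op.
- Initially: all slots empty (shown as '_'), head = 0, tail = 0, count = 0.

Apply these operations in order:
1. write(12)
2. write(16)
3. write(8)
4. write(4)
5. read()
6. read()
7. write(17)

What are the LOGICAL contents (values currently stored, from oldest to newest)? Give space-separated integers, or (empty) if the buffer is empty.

After op 1 (write(12)): arr=[12 _ _ _ _] head=0 tail=1 count=1
After op 2 (write(16)): arr=[12 16 _ _ _] head=0 tail=2 count=2
After op 3 (write(8)): arr=[12 16 8 _ _] head=0 tail=3 count=3
After op 4 (write(4)): arr=[12 16 8 4 _] head=0 tail=4 count=4
After op 5 (read()): arr=[12 16 8 4 _] head=1 tail=4 count=3
After op 6 (read()): arr=[12 16 8 4 _] head=2 tail=4 count=2
After op 7 (write(17)): arr=[12 16 8 4 17] head=2 tail=0 count=3

Answer: 8 4 17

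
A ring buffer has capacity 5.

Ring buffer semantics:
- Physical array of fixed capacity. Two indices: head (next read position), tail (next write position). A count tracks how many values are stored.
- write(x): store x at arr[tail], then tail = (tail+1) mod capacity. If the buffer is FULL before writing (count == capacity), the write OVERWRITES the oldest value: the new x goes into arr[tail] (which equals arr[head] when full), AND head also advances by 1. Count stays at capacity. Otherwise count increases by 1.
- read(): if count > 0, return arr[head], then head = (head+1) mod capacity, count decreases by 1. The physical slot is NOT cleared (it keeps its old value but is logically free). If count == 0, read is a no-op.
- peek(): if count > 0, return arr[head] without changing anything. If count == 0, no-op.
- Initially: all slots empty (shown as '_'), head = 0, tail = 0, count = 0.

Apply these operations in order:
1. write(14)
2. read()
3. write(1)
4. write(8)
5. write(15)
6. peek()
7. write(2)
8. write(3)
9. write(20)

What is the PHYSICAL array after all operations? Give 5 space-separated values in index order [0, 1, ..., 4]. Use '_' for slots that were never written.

Answer: 3 20 8 15 2

Derivation:
After op 1 (write(14)): arr=[14 _ _ _ _] head=0 tail=1 count=1
After op 2 (read()): arr=[14 _ _ _ _] head=1 tail=1 count=0
After op 3 (write(1)): arr=[14 1 _ _ _] head=1 tail=2 count=1
After op 4 (write(8)): arr=[14 1 8 _ _] head=1 tail=3 count=2
After op 5 (write(15)): arr=[14 1 8 15 _] head=1 tail=4 count=3
After op 6 (peek()): arr=[14 1 8 15 _] head=1 tail=4 count=3
After op 7 (write(2)): arr=[14 1 8 15 2] head=1 tail=0 count=4
After op 8 (write(3)): arr=[3 1 8 15 2] head=1 tail=1 count=5
After op 9 (write(20)): arr=[3 20 8 15 2] head=2 tail=2 count=5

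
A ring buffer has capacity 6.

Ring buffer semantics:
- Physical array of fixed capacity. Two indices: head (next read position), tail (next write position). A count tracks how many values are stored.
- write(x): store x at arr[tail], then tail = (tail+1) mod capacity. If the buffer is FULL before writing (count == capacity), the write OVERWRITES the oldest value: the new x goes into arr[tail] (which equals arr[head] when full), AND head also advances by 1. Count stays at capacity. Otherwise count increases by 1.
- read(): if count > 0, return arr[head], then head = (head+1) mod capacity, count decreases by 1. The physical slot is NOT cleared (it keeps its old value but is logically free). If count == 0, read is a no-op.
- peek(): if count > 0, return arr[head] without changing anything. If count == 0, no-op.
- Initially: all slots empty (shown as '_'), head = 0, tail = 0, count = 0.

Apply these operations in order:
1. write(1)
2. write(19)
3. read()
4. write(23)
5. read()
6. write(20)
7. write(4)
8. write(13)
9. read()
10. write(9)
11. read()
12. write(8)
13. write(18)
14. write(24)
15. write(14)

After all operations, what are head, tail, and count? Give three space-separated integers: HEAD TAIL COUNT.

After op 1 (write(1)): arr=[1 _ _ _ _ _] head=0 tail=1 count=1
After op 2 (write(19)): arr=[1 19 _ _ _ _] head=0 tail=2 count=2
After op 3 (read()): arr=[1 19 _ _ _ _] head=1 tail=2 count=1
After op 4 (write(23)): arr=[1 19 23 _ _ _] head=1 tail=3 count=2
After op 5 (read()): arr=[1 19 23 _ _ _] head=2 tail=3 count=1
After op 6 (write(20)): arr=[1 19 23 20 _ _] head=2 tail=4 count=2
After op 7 (write(4)): arr=[1 19 23 20 4 _] head=2 tail=5 count=3
After op 8 (write(13)): arr=[1 19 23 20 4 13] head=2 tail=0 count=4
After op 9 (read()): arr=[1 19 23 20 4 13] head=3 tail=0 count=3
After op 10 (write(9)): arr=[9 19 23 20 4 13] head=3 tail=1 count=4
After op 11 (read()): arr=[9 19 23 20 4 13] head=4 tail=1 count=3
After op 12 (write(8)): arr=[9 8 23 20 4 13] head=4 tail=2 count=4
After op 13 (write(18)): arr=[9 8 18 20 4 13] head=4 tail=3 count=5
After op 14 (write(24)): arr=[9 8 18 24 4 13] head=4 tail=4 count=6
After op 15 (write(14)): arr=[9 8 18 24 14 13] head=5 tail=5 count=6

Answer: 5 5 6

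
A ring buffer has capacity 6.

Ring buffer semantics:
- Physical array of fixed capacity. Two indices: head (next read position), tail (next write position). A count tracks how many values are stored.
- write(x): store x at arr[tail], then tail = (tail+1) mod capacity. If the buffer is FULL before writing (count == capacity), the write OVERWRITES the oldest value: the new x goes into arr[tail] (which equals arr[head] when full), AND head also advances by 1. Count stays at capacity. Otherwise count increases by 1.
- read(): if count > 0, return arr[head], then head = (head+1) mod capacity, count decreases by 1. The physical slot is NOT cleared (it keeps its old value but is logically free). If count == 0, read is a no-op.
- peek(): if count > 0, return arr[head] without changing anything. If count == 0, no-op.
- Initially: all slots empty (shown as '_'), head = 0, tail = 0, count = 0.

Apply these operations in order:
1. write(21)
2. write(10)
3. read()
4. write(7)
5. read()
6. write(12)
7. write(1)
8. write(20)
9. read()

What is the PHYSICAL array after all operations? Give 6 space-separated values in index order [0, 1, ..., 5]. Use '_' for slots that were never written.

After op 1 (write(21)): arr=[21 _ _ _ _ _] head=0 tail=1 count=1
After op 2 (write(10)): arr=[21 10 _ _ _ _] head=0 tail=2 count=2
After op 3 (read()): arr=[21 10 _ _ _ _] head=1 tail=2 count=1
After op 4 (write(7)): arr=[21 10 7 _ _ _] head=1 tail=3 count=2
After op 5 (read()): arr=[21 10 7 _ _ _] head=2 tail=3 count=1
After op 6 (write(12)): arr=[21 10 7 12 _ _] head=2 tail=4 count=2
After op 7 (write(1)): arr=[21 10 7 12 1 _] head=2 tail=5 count=3
After op 8 (write(20)): arr=[21 10 7 12 1 20] head=2 tail=0 count=4
After op 9 (read()): arr=[21 10 7 12 1 20] head=3 tail=0 count=3

Answer: 21 10 7 12 1 20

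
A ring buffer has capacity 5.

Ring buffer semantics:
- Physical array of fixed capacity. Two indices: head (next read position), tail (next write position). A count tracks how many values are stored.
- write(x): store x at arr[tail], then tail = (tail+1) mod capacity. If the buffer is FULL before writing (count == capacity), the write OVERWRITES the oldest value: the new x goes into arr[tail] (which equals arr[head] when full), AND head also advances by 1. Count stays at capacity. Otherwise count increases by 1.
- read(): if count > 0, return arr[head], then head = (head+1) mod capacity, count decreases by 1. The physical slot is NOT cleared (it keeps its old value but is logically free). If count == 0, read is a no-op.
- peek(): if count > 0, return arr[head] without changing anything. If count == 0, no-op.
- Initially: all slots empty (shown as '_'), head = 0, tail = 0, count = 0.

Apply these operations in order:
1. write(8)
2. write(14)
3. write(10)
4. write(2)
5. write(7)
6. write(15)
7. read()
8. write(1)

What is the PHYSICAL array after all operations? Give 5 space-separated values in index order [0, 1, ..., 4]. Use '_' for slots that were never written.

Answer: 15 1 10 2 7

Derivation:
After op 1 (write(8)): arr=[8 _ _ _ _] head=0 tail=1 count=1
After op 2 (write(14)): arr=[8 14 _ _ _] head=0 tail=2 count=2
After op 3 (write(10)): arr=[8 14 10 _ _] head=0 tail=3 count=3
After op 4 (write(2)): arr=[8 14 10 2 _] head=0 tail=4 count=4
After op 5 (write(7)): arr=[8 14 10 2 7] head=0 tail=0 count=5
After op 6 (write(15)): arr=[15 14 10 2 7] head=1 tail=1 count=5
After op 7 (read()): arr=[15 14 10 2 7] head=2 tail=1 count=4
After op 8 (write(1)): arr=[15 1 10 2 7] head=2 tail=2 count=5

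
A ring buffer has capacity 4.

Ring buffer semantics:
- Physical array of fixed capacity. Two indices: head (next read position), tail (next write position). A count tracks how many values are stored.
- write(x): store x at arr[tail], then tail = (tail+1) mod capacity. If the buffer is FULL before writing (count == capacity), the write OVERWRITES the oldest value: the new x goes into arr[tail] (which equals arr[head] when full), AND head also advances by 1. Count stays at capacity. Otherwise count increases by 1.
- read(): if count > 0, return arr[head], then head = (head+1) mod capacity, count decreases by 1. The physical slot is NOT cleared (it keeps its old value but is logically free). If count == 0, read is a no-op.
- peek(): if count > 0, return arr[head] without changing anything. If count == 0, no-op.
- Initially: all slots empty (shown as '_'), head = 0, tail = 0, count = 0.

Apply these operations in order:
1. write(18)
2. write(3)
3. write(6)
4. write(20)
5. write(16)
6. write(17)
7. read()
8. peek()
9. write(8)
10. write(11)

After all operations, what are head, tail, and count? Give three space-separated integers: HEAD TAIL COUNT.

Answer: 0 0 4

Derivation:
After op 1 (write(18)): arr=[18 _ _ _] head=0 tail=1 count=1
After op 2 (write(3)): arr=[18 3 _ _] head=0 tail=2 count=2
After op 3 (write(6)): arr=[18 3 6 _] head=0 tail=3 count=3
After op 4 (write(20)): arr=[18 3 6 20] head=0 tail=0 count=4
After op 5 (write(16)): arr=[16 3 6 20] head=1 tail=1 count=4
After op 6 (write(17)): arr=[16 17 6 20] head=2 tail=2 count=4
After op 7 (read()): arr=[16 17 6 20] head=3 tail=2 count=3
After op 8 (peek()): arr=[16 17 6 20] head=3 tail=2 count=3
After op 9 (write(8)): arr=[16 17 8 20] head=3 tail=3 count=4
After op 10 (write(11)): arr=[16 17 8 11] head=0 tail=0 count=4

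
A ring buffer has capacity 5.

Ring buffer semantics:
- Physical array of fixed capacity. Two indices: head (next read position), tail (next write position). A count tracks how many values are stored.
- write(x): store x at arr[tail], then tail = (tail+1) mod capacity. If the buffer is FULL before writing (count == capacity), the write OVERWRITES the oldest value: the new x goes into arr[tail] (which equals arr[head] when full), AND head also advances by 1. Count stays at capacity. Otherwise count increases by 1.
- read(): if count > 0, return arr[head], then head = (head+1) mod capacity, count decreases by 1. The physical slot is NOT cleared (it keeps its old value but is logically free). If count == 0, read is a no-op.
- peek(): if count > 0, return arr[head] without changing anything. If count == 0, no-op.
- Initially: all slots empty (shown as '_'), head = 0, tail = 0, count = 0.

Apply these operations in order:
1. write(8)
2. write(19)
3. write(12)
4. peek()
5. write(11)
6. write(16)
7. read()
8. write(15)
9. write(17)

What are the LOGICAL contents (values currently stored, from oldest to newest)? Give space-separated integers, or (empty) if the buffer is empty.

After op 1 (write(8)): arr=[8 _ _ _ _] head=0 tail=1 count=1
After op 2 (write(19)): arr=[8 19 _ _ _] head=0 tail=2 count=2
After op 3 (write(12)): arr=[8 19 12 _ _] head=0 tail=3 count=3
After op 4 (peek()): arr=[8 19 12 _ _] head=0 tail=3 count=3
After op 5 (write(11)): arr=[8 19 12 11 _] head=0 tail=4 count=4
After op 6 (write(16)): arr=[8 19 12 11 16] head=0 tail=0 count=5
After op 7 (read()): arr=[8 19 12 11 16] head=1 tail=0 count=4
After op 8 (write(15)): arr=[15 19 12 11 16] head=1 tail=1 count=5
After op 9 (write(17)): arr=[15 17 12 11 16] head=2 tail=2 count=5

Answer: 12 11 16 15 17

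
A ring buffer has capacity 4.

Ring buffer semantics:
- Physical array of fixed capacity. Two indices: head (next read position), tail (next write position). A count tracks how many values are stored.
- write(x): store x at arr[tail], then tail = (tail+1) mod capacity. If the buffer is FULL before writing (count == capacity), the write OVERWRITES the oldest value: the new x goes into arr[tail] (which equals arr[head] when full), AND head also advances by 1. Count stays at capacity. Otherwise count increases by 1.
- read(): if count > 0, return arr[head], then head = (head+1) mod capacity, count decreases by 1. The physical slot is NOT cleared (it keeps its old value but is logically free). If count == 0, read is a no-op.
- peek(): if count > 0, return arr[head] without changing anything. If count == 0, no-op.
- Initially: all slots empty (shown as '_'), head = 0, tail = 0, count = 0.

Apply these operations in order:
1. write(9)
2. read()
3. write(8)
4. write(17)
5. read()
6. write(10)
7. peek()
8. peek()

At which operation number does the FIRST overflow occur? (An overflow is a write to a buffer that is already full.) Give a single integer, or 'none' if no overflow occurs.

After op 1 (write(9)): arr=[9 _ _ _] head=0 tail=1 count=1
After op 2 (read()): arr=[9 _ _ _] head=1 tail=1 count=0
After op 3 (write(8)): arr=[9 8 _ _] head=1 tail=2 count=1
After op 4 (write(17)): arr=[9 8 17 _] head=1 tail=3 count=2
After op 5 (read()): arr=[9 8 17 _] head=2 tail=3 count=1
After op 6 (write(10)): arr=[9 8 17 10] head=2 tail=0 count=2
After op 7 (peek()): arr=[9 8 17 10] head=2 tail=0 count=2
After op 8 (peek()): arr=[9 8 17 10] head=2 tail=0 count=2

Answer: none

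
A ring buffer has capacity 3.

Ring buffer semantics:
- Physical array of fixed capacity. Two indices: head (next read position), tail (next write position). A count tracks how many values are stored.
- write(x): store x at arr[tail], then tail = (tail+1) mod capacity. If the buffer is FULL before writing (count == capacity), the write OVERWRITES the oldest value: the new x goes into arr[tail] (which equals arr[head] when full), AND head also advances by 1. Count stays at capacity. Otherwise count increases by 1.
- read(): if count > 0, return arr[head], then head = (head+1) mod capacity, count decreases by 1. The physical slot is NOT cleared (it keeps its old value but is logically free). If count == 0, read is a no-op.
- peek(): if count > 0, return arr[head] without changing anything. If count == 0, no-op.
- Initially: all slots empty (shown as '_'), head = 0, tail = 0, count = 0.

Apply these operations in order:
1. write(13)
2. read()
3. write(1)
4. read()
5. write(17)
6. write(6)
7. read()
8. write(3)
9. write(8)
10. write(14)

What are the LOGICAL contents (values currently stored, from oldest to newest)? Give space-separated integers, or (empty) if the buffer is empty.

After op 1 (write(13)): arr=[13 _ _] head=0 tail=1 count=1
After op 2 (read()): arr=[13 _ _] head=1 tail=1 count=0
After op 3 (write(1)): arr=[13 1 _] head=1 tail=2 count=1
After op 4 (read()): arr=[13 1 _] head=2 tail=2 count=0
After op 5 (write(17)): arr=[13 1 17] head=2 tail=0 count=1
After op 6 (write(6)): arr=[6 1 17] head=2 tail=1 count=2
After op 7 (read()): arr=[6 1 17] head=0 tail=1 count=1
After op 8 (write(3)): arr=[6 3 17] head=0 tail=2 count=2
After op 9 (write(8)): arr=[6 3 8] head=0 tail=0 count=3
After op 10 (write(14)): arr=[14 3 8] head=1 tail=1 count=3

Answer: 3 8 14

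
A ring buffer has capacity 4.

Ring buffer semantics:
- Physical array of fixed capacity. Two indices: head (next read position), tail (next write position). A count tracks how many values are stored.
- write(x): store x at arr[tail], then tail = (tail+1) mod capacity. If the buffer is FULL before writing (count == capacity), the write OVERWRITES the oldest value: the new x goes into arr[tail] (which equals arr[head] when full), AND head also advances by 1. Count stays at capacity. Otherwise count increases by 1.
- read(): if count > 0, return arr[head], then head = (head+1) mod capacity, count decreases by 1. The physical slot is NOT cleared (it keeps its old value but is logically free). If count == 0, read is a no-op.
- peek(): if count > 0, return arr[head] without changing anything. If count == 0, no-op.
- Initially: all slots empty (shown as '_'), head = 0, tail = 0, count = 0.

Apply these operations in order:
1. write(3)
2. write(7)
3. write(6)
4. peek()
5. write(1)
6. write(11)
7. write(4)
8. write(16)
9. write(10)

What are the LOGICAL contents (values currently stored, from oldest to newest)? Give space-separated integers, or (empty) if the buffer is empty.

After op 1 (write(3)): arr=[3 _ _ _] head=0 tail=1 count=1
After op 2 (write(7)): arr=[3 7 _ _] head=0 tail=2 count=2
After op 3 (write(6)): arr=[3 7 6 _] head=0 tail=3 count=3
After op 4 (peek()): arr=[3 7 6 _] head=0 tail=3 count=3
After op 5 (write(1)): arr=[3 7 6 1] head=0 tail=0 count=4
After op 6 (write(11)): arr=[11 7 6 1] head=1 tail=1 count=4
After op 7 (write(4)): arr=[11 4 6 1] head=2 tail=2 count=4
After op 8 (write(16)): arr=[11 4 16 1] head=3 tail=3 count=4
After op 9 (write(10)): arr=[11 4 16 10] head=0 tail=0 count=4

Answer: 11 4 16 10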